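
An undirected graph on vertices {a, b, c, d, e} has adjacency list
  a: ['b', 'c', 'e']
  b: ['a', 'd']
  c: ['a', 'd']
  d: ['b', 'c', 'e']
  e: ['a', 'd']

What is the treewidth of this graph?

A width-2 tree decomposition is:
Bags: B1 = {a, b, d}  B2 = {a, d, e}  B3 = {a, c, d}
Tree: B1–B2, B2–B3
The largest bag has 3 vertices, giving width 2; this decomposition certifies tw(G) ≤ 2. Since a–b–d–e–a is a cycle in G, G is not acyclic. Forests are exactly the graphs of treewidth ≤ 1, so tw(G) ≥ 2. Combining the bounds, tw(G) = 2.

2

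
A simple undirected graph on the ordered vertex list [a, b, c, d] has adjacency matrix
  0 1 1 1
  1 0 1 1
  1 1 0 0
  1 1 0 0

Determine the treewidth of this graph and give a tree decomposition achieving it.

Treewidth 2.
One such decomposition:
Bags: B1 = {a, b, c}  B2 = {a, b, d}
Tree: B1–B2

The largest bag has 3 vertices, giving width 2; this decomposition certifies tw(G) ≤ 2. For the lower bound, the 3 vertices {a, b, d} are pairwise adjacent, and any tree decomposition puts a clique entirely inside one bag — forcing width ≥ 2. Combining the bounds, tw(G) = 2.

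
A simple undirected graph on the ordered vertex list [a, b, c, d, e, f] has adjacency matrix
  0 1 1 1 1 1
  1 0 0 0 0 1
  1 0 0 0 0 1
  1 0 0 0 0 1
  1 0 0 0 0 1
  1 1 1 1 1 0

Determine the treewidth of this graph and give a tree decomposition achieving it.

Treewidth 2.
One such decomposition:
Bags: B1 = {a, c, f}  B2 = {a, d, f}  B3 = {a, e, f}  B4 = {a, b, f}
Tree: B1–B2, B1–B3, B2–B4

Each bag holds 3 vertices, so the decomposition has width 2, which upper-bounds the treewidth. On the other hand G contains the 3-clique {a, d, f}. A clique must lie in a single bag of any decomposition, so no decomposition can have width below 2. Therefore the treewidth is 2.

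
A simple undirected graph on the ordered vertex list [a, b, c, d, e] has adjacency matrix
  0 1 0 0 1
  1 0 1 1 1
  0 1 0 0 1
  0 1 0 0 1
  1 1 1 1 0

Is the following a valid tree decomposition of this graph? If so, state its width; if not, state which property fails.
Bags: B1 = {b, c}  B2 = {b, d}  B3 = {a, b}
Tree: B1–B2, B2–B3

No — vertex e appears in no bag.

A tree decomposition must satisfy three properties: every vertex lies in some bag; for every edge, both endpoints lie together in some bag; and for every vertex, the bags containing it form a connected subtree. Here vertex e appears in no bag, so the decomposition is invalid.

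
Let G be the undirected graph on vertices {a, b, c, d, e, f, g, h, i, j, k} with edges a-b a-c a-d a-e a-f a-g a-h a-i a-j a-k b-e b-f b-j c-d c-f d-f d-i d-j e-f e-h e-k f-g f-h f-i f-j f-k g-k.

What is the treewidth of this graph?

A width-3 tree decomposition is:
Bags: B1 = {a, d, f, j}  B2 = {a, b, f, j}  B3 = {a, b, e, f}  B4 = {a, e, f, k}  B5 = {a, d, f, i}  B6 = {a, e, f, h}  B7 = {a, f, g, k}  B8 = {a, c, d, f}
Tree: B1–B2, B2–B3, B3–B4, B1–B5, B4–B6, B4–B7, B5–B8
Every bag has size at most 4, so the width is 4 − 1 = 3 and tw(G) ≤ 3. On the other hand G contains the 4-clique {a, d, f, j}. A clique must lie in a single bag of any decomposition, so no decomposition can have width below 3. Hence tw(G) = 3 exactly.

3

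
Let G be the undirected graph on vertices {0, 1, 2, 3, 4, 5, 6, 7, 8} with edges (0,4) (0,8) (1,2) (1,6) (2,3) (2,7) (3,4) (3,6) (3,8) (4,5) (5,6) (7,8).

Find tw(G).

A width-3 tree decomposition is:
Bags: B1 = {1, 2, 6, 7}  B2 = {2, 3, 6, 7}  B3 = {3, 6, 7, 8}  B4 = {3, 5, 6, 8}  B5 = {3, 4, 5, 8}  B6 = {0, 4, 5, 8}
Tree: B1–B2, B2–B3, B3–B4, B4–B5, B5–B6
The largest bag has 4 vertices, giving width 3; this decomposition certifies tw(G) ≤ 3. For the lower bound: the 4 vertex sets {1,2,7}, {6}, {3}, {0,4,5,8} are disjoint, each induces a connected subgraph, and every pair is joined by at least one edge of G. Contracting each set to a single vertex therefore yields K_{4} as a minor, and since treewidth is minor-monotone, tw(G) ≥ tw(K_{4}) = 3. Hence tw(G) = 3 exactly.

3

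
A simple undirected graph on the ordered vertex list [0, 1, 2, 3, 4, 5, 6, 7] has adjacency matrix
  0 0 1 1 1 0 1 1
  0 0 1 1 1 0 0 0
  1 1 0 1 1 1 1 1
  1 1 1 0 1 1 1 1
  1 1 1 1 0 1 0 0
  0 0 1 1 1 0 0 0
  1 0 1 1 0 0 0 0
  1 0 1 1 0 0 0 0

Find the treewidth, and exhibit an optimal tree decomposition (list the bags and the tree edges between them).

The largest bag has 4 vertices, giving width 3; this decomposition certifies tw(G) ≤ 3. For the lower bound, the 4 vertices {0, 2, 3, 4} are pairwise adjacent, and any tree decomposition puts a clique entirely inside one bag — forcing width ≥ 3. Hence tw(G) = 3 exactly.

Treewidth 3.
Bags: B1 = {1, 2, 3, 4}  B2 = {2, 3, 4, 5}  B3 = {0, 2, 3, 4}  B4 = {0, 2, 3, 7}  B5 = {0, 2, 3, 6}
Tree: B1–B2, B1–B3, B3–B4, B3–B5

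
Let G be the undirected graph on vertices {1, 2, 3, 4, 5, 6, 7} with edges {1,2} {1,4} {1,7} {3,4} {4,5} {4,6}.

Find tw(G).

A width-1 tree decomposition is:
Bags: B1 = {3, 4}  B2 = {4, 5}  B3 = {1, 4}  B4 = {1, 2}  B5 = {1, 7}  B6 = {4, 6}
Tree: B1–B2, B1–B3, B3–B4, B3–B5, B2–B6
Each bag holds 2 vertices, so the decomposition has width 1, which upper-bounds the treewidth. G has an edge, so its treewidth is at least 1. Combining the bounds, tw(G) = 1.

1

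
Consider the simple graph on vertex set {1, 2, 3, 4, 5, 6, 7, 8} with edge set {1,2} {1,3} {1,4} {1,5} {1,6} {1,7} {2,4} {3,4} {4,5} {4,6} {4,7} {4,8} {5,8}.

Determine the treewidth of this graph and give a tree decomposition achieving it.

Treewidth 2.
Bags: B1 = {1, 4, 7}  B2 = {1, 4, 5}  B3 = {4, 5, 8}  B4 = {1, 4, 6}  B5 = {1, 3, 4}  B6 = {1, 2, 4}
Tree: B1–B2, B2–B3, B1–B4, B1–B5, B4–B6

The largest bag has 3 vertices, giving width 2; this decomposition certifies tw(G) ≤ 2. Conversely, {4, 5, 8} is a clique of size 3, and the vertices of any clique must share a bag in every tree decomposition; so some bag has ≥ 3 vertices and tw(G) ≥ 2. Hence tw(G) = 2 exactly.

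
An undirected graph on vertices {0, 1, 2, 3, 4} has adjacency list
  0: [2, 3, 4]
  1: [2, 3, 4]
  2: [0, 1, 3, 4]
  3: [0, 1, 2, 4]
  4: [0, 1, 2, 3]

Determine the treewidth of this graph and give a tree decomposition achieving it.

Treewidth 3.
One such decomposition:
Bags: B1 = {0, 2, 3, 4}  B2 = {1, 2, 3, 4}
Tree: B1–B2

Every bag has size at most 4, so the width is 4 − 1 = 3 and tw(G) ≤ 3. For the lower bound, the 4 vertices {0, 2, 3, 4} are pairwise adjacent, and any tree decomposition puts a clique entirely inside one bag — forcing width ≥ 3. The upper and lower bounds meet at 3, so that is the treewidth.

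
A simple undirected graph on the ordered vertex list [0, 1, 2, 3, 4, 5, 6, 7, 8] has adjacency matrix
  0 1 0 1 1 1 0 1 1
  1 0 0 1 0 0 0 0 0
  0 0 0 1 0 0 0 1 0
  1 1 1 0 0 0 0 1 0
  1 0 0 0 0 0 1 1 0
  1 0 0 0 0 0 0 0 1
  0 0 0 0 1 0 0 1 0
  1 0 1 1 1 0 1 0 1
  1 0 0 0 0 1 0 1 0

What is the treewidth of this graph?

2

A width-2 tree decomposition is:
Bags: B1 = {0, 4, 7}  B2 = {0, 3, 7}  B3 = {0, 7, 8}  B4 = {2, 3, 7}  B5 = {0, 1, 3}  B6 = {0, 5, 8}  B7 = {4, 6, 7}
Tree: B1–B2, B2–B3, B2–B4, B2–B5, B3–B6, B1–B7
The largest bag has 3 vertices, giving width 2; this decomposition certifies tw(G) ≤ 2. For the lower bound, the 3 vertices {0, 1, 3} are pairwise adjacent, and any tree decomposition puts a clique entirely inside one bag — forcing width ≥ 2. The upper and lower bounds meet at 2, so that is the treewidth.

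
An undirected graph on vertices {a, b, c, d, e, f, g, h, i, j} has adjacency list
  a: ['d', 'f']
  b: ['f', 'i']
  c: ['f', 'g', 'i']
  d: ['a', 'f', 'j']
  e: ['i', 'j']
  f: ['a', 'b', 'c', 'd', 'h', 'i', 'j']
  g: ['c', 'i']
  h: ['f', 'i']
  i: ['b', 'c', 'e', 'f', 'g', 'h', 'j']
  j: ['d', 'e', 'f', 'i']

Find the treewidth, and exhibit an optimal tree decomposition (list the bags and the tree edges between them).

Every bag has size at most 3, so the width is 3 − 1 = 2 and tw(G) ≤ 2. On the other hand G contains the 3-clique {c, g, i}. A clique must lie in a single bag of any decomposition, so no decomposition can have width below 2. Therefore the treewidth is 2.

Treewidth 2.
One such decomposition:
Bags: B1 = {f, i, j}  B2 = {b, f, i}  B3 = {f, h, i}  B4 = {d, f, j}  B5 = {e, i, j}  B6 = {c, f, i}  B7 = {c, g, i}  B8 = {a, d, f}
Tree: B1–B2, B2–B3, B1–B4, B1–B5, B3–B6, B6–B7, B4–B8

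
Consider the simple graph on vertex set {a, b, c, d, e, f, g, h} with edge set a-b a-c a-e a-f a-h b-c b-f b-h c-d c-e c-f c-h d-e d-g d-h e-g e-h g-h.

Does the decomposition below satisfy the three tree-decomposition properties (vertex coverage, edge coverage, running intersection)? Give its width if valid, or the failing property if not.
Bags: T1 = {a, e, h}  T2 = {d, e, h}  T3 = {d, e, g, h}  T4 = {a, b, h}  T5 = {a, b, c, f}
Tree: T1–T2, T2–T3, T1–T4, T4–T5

A tree decomposition must satisfy three properties: every vertex lies in some bag; for every edge, both endpoints lie together in some bag; and for every vertex, the bags containing it form a connected subtree. Here edge (c,e) lies in no bag, so the decomposition is invalid.

No — edge (c,e) lies in no bag.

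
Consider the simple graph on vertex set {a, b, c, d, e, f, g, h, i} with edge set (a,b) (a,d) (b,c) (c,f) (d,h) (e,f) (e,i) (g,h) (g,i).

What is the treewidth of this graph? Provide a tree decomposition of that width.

Each bag holds 3 vertices, so the decomposition has width 2, which upper-bounds the treewidth. Since c–b–a–d–h–g–i–e–f–c is a cycle in G, G is not acyclic. Forests are exactly the graphs of treewidth ≤ 1, so tw(G) ≥ 2. Combining the bounds, tw(G) = 2.

Treewidth 2.
Bags: B1 = {a, b, c}  B2 = {a, c, d}  B3 = {c, d, h}  B4 = {c, g, h}  B5 = {c, g, i}  B6 = {c, e, i}  B7 = {c, e, f}
Tree: B1–B2, B2–B3, B3–B4, B4–B5, B5–B6, B6–B7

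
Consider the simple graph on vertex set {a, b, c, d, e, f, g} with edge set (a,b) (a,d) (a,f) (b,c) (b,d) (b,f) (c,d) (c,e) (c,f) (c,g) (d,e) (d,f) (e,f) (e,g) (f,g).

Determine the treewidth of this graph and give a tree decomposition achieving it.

The largest bag has 4 vertices, giving width 3; this decomposition certifies tw(G) ≤ 3. Conversely, {c, d, e, f} is a clique of size 4, and the vertices of any clique must share a bag in every tree decomposition; so some bag has ≥ 4 vertices and tw(G) ≥ 3. The upper and lower bounds meet at 3, so that is the treewidth.

Treewidth 3.
One optimal decomposition is:
Bags: B1 = {c, d, e, f}  B2 = {b, c, d, f}  B3 = {c, e, f, g}  B4 = {a, b, d, f}
Tree: B1–B2, B1–B3, B2–B4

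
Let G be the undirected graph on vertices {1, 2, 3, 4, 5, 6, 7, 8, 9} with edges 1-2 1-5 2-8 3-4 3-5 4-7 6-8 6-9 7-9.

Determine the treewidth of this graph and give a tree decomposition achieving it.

The largest bag has 3 vertices, giving width 2; this decomposition certifies tw(G) ≤ 2. The edges 1–2–8–6–9–7–4–3–5–1 form a cycle, so G is not a tree and its treewidth is at least 2. Combining the bounds, tw(G) = 2.

Treewidth 2.
Bags: B1 = {1, 2, 8}  B2 = {1, 6, 8}  B3 = {1, 6, 9}  B4 = {1, 7, 9}  B5 = {1, 4, 7}  B6 = {1, 3, 4}  B7 = {1, 3, 5}
Tree: B1–B2, B2–B3, B3–B4, B4–B5, B5–B6, B6–B7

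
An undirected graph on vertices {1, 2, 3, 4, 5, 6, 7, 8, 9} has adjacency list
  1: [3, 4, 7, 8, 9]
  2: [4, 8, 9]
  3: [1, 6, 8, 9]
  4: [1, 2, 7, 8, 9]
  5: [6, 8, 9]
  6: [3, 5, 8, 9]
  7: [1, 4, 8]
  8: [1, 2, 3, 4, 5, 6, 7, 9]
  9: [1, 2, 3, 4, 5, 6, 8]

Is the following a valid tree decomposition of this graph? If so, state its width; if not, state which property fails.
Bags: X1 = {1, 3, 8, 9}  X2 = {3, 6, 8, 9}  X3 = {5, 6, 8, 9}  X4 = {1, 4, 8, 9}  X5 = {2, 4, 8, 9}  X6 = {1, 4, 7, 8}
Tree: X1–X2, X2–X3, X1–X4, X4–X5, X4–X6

Vertex coverage: the bags together contain {1, 2, 3, 4, 5, 6, 7, 8, 9}, the full vertex set. Edge coverage: each edge of G has both endpoints in at least one bag. Running intersection: for every vertex, the bags containing it form a connected subtree. All three properties hold, so this is a valid tree decomposition of width max|bag| − 1 = 3, and hence tw(G) ≤ 3.

Yes; width 3.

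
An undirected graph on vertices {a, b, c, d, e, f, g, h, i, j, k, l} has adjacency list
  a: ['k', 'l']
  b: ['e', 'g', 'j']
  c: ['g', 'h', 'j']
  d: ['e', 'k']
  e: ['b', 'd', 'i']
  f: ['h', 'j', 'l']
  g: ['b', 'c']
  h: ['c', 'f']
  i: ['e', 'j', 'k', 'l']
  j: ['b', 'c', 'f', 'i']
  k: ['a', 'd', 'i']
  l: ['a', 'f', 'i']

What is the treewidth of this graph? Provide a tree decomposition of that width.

Every bag has size at most 4, so the width is 4 − 1 = 3 and tw(G) ≤ 3. For the lower bound: the 4 vertex sets {a,d,k}, {l}, {i}, {b,e,f,j} are disjoint, each induces a connected subgraph, and every pair is joined by at least one edge of G. Contracting each set to a single vertex therefore yields K_{4} as a minor, and since treewidth is minor-monotone, tw(G) ≥ tw(K_{4}) = 3. Hence tw(G) = 3 exactly.

Treewidth 3.
Bags: B1 = {a, d, k, l}  B2 = {d, i, k, l}  B3 = {d, e, i, l}  B4 = {e, f, i, l}  B5 = {e, f, i, j}  B6 = {b, e, f, j}  B7 = {b, f, h, j}  B8 = {b, c, h, j}  B9 = {b, c, g, h}
Tree: B1–B2, B2–B3, B3–B4, B4–B5, B5–B6, B6–B7, B7–B8, B8–B9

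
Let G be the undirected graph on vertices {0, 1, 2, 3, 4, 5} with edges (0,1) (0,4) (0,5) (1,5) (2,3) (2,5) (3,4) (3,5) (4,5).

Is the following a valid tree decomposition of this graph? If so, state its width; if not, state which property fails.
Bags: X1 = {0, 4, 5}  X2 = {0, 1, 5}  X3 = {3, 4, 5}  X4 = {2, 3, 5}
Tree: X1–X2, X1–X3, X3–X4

Yes; width 2.

Every vertex of G appears in some bag (union = {0, 1, 2, 3, 4, 5}); every edge is covered by a bag; and for each vertex v the set of bags containing v is connected in the bag tree. The decomposition is therefore valid. The largest bag has 3 vertices, so the width is 2.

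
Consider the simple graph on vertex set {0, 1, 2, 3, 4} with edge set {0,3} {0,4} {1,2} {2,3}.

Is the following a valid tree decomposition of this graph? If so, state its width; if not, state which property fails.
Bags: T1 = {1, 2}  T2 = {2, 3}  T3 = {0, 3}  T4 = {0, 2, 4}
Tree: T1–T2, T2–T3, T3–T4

No — bags containing vertex 2 are not connected in the tree.

A tree decomposition must satisfy three properties: every vertex lies in some bag; for every edge, both endpoints lie together in some bag; and for every vertex, the bags containing it form a connected subtree. Here bags containing vertex 2 are not connected in the tree, so the decomposition is invalid.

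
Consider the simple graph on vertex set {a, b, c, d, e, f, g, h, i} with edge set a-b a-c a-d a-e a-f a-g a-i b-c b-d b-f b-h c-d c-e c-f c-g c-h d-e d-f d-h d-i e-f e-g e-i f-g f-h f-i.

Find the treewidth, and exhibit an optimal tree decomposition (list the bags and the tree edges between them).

Every bag has size at most 5, so the width is 5 − 1 = 4 and tw(G) ≤ 4. On the other hand G contains the 5-clique {b, c, d, f, h}. A clique must lie in a single bag of any decomposition, so no decomposition can have width below 4. The upper and lower bounds meet at 4, so that is the treewidth.

Treewidth 4.
Bags: B1 = {b, c, d, f, h}  B2 = {a, b, c, d, f}  B3 = {a, c, d, e, f}  B4 = {a, d, e, f, i}  B5 = {a, c, e, f, g}
Tree: B1–B2, B2–B3, B3–B4, B3–B5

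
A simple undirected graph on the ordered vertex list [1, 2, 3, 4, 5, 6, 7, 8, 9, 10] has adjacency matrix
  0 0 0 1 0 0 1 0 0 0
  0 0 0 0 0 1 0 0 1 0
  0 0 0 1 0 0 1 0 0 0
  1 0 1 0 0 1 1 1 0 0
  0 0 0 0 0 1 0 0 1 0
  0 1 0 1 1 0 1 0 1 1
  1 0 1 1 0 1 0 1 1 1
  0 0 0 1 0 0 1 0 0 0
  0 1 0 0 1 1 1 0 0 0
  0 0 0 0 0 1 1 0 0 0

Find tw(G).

2

A width-2 tree decomposition is:
Bags: B1 = {2, 6, 9}  B2 = {6, 7, 9}  B3 = {4, 6, 7}  B4 = {5, 6, 9}  B5 = {6, 7, 10}  B6 = {4, 7, 8}  B7 = {1, 4, 7}  B8 = {3, 4, 7}
Tree: B1–B2, B2–B3, B1–B4, B3–B5, B3–B6, B6–B7, B3–B8
Each bag holds 3 vertices, so the decomposition has width 2, which upper-bounds the treewidth. For the lower bound, the 3 vertices {2, 6, 9} are pairwise adjacent, and any tree decomposition puts a clique entirely inside one bag — forcing width ≥ 2. The upper and lower bounds meet at 2, so that is the treewidth.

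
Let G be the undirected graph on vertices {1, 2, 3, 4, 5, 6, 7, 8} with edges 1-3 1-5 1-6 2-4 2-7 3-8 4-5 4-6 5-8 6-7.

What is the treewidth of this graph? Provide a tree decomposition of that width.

Treewidth 2.
Bags: B1 = {1, 3, 8}  B2 = {1, 5, 8}  B3 = {1, 5, 6}  B4 = {4, 5, 6}  B5 = {4, 6, 7}  B6 = {2, 4, 7}
Tree: B1–B2, B2–B3, B3–B4, B4–B5, B5–B6

Each bag holds 3 vertices, so the decomposition has width 2, which upper-bounds the treewidth. For the lower bound, G contains the cycle 3–8–5–1–3, so G is not a forest; only forests have treewidth ≤ 1, hence tw(G) ≥ 2. Therefore the treewidth is 2.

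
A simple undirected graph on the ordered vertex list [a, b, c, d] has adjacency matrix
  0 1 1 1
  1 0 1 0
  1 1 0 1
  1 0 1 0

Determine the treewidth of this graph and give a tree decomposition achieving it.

Each bag holds 3 vertices, so the decomposition has width 2, which upper-bounds the treewidth. On the other hand G contains the 3-clique {a, c, d}. A clique must lie in a single bag of any decomposition, so no decomposition can have width below 2. Hence tw(G) = 2 exactly.

Treewidth 2.
Bags: B1 = {a, c, d}  B2 = {a, b, c}
Tree: B1–B2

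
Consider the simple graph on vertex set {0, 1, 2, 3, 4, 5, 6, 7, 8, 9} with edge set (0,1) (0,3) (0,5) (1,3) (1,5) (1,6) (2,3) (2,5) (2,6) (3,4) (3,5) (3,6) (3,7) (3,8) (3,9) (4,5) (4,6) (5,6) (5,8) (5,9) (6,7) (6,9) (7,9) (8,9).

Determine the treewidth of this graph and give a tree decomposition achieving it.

Treewidth 3.
One such decomposition:
Bags: B1 = {3, 5, 6, 9}  B2 = {1, 3, 5, 6}  B3 = {2, 3, 5, 6}  B4 = {3, 4, 5, 6}  B5 = {3, 6, 7, 9}  B6 = {3, 5, 8, 9}  B7 = {0, 1, 3, 5}
Tree: B1–B2, B1–B3, B3–B4, B1–B5, B1–B6, B2–B7

The largest bag has 4 vertices, giving width 3; this decomposition certifies tw(G) ≤ 3. Conversely, {0, 1, 3, 5} is a clique of size 4, and the vertices of any clique must share a bag in every tree decomposition; so some bag has ≥ 4 vertices and tw(G) ≥ 3. Combining the bounds, tw(G) = 3.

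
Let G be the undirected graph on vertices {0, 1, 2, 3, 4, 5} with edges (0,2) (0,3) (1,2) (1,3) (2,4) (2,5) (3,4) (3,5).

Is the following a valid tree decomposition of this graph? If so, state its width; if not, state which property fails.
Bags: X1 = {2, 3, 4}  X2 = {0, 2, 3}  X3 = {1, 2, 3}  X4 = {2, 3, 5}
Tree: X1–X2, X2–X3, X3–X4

Vertex coverage: the bags together contain {0, 1, 2, 3, 4, 5}, the full vertex set. Edge coverage: each edge of G has both endpoints in at least one bag. Running intersection: for every vertex, the bags containing it form a connected subtree. All three properties hold, so this is a valid tree decomposition of width max|bag| − 1 = 2, and hence tw(G) ≤ 2.

Yes; width 2.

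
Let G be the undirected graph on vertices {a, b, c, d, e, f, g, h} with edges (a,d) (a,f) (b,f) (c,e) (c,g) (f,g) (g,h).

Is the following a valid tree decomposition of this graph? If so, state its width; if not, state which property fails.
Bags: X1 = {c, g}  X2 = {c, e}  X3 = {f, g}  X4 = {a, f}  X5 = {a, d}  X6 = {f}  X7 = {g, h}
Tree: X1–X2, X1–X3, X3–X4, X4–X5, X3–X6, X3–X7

A tree decomposition must satisfy three properties: every vertex lies in some bag; for every edge, both endpoints lie together in some bag; and for every vertex, the bags containing it form a connected subtree. Here vertex b appears in no bag, so the decomposition is invalid.

No — vertex b appears in no bag.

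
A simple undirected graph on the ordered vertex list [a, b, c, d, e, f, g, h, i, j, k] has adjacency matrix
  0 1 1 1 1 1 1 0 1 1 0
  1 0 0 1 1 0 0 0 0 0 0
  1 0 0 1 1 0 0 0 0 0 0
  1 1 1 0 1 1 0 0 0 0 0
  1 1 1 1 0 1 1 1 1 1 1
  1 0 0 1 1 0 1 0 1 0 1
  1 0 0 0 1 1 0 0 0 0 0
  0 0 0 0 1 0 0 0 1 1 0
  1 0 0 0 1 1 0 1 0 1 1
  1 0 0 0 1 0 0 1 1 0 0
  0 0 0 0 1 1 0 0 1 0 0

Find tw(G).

3

A width-3 tree decomposition is:
Bags: B1 = {a, e, f, i}  B2 = {a, d, e, f}  B3 = {e, f, i, k}  B4 = {a, e, i, j}  B5 = {e, h, i, j}  B6 = {a, c, d, e}  B7 = {a, e, f, g}  B8 = {a, b, d, e}
Tree: B1–B2, B1–B3, B1–B4, B4–B5, B2–B6, B1–B7, B6–B8
Every bag has size at most 4, so the width is 4 − 1 = 3 and tw(G) ≤ 3. For the lower bound, the 4 vertices {e, h, i, j} are pairwise adjacent, and any tree decomposition puts a clique entirely inside one bag — forcing width ≥ 3. Therefore the treewidth is 3.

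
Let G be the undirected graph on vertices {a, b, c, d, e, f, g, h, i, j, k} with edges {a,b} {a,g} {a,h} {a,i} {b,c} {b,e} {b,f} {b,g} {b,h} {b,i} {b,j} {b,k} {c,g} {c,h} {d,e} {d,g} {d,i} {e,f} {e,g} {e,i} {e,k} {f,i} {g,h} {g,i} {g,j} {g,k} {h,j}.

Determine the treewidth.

A width-3 tree decomposition is:
Bags: B1 = {a, b, g, i}  B2 = {b, e, g, i}  B3 = {a, b, g, h}  B4 = {b, c, g, h}  B5 = {b, g, h, j}  B6 = {d, e, g, i}  B7 = {b, e, g, k}  B8 = {b, e, f, i}
Tree: B1–B2, B1–B3, B3–B4, B3–B5, B2–B6, B2–B7, B2–B8
The largest bag has 4 vertices, giving width 3; this decomposition certifies tw(G) ≤ 3. Conversely, {d, e, g, i} is a clique of size 4, and the vertices of any clique must share a bag in every tree decomposition; so some bag has ≥ 4 vertices and tw(G) ≥ 3. Therefore the treewidth is 3.

3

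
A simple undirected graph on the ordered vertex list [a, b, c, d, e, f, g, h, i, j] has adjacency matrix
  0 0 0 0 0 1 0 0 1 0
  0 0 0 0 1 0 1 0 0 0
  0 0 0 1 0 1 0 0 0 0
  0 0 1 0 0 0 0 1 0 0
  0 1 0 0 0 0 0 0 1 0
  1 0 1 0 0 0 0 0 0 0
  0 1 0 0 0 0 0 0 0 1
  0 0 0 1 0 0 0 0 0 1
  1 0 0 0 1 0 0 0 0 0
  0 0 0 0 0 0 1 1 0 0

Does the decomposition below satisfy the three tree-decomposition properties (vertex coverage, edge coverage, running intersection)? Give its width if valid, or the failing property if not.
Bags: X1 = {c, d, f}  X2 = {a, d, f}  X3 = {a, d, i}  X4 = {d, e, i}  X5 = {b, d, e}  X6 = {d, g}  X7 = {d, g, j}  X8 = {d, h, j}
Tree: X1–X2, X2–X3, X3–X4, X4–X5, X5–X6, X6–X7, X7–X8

No — edge (b,g) lies in no bag.

A tree decomposition must satisfy three properties: every vertex lies in some bag; for every edge, both endpoints lie together in some bag; and for every vertex, the bags containing it form a connected subtree. Here edge (b,g) lies in no bag, so the decomposition is invalid.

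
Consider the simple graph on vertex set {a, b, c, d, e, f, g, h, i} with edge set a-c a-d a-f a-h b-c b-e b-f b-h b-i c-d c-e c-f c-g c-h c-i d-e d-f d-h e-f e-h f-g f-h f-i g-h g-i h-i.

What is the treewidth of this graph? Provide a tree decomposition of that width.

The largest bag has 5 vertices, giving width 4; this decomposition certifies tw(G) ≤ 4. On the other hand G contains the 5-clique {c, d, e, f, h}. A clique must lie in a single bag of any decomposition, so no decomposition can have width below 4. Therefore the treewidth is 4.

Treewidth 4.
Bags: B1 = {b, c, f, h, i}  B2 = {b, c, e, f, h}  B3 = {c, d, e, f, h}  B4 = {a, c, d, f, h}  B5 = {c, f, g, h, i}
Tree: B1–B2, B2–B3, B3–B4, B1–B5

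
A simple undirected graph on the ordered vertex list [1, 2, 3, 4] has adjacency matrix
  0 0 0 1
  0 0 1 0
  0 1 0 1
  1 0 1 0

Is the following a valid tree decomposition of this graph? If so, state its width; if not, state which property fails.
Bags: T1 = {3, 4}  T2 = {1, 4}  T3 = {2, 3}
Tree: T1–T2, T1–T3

Yes; width 1.

Vertex coverage: the bags together contain {1, 2, 3, 4}, the full vertex set. Edge coverage: each edge of G has both endpoints in at least one bag. Running intersection: for every vertex, the bags containing it form a connected subtree. All three properties hold, so this is a valid tree decomposition of width max|bag| − 1 = 1, and hence tw(G) ≤ 1.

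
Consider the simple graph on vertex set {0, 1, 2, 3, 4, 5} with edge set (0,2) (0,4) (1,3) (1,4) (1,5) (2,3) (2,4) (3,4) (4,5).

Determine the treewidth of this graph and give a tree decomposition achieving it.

Treewidth 2.
Bags: B1 = {2, 3, 4}  B2 = {0, 2, 4}  B3 = {1, 3, 4}  B4 = {1, 4, 5}
Tree: B1–B2, B1–B3, B3–B4

Each bag holds 3 vertices, so the decomposition has width 2, which upper-bounds the treewidth. On the other hand G contains the 3-clique {0, 2, 4}. A clique must lie in a single bag of any decomposition, so no decomposition can have width below 2. Combining the bounds, tw(G) = 2.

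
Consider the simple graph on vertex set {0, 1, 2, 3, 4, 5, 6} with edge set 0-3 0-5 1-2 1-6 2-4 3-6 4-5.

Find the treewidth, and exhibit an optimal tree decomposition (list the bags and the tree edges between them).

Treewidth 2.
One optimal decomposition is:
Bags: B1 = {0, 3, 6}  B2 = {0, 5, 6}  B3 = {4, 5, 6}  B4 = {2, 4, 6}  B5 = {1, 2, 6}
Tree: B1–B2, B2–B3, B3–B4, B4–B5

The largest bag has 3 vertices, giving width 2; this decomposition certifies tw(G) ≤ 2. Since 6–3–0–5–4–2–1–6 is a cycle in G, G is not acyclic. Forests are exactly the graphs of treewidth ≤ 1, so tw(G) ≥ 2. The upper and lower bounds meet at 2, so that is the treewidth.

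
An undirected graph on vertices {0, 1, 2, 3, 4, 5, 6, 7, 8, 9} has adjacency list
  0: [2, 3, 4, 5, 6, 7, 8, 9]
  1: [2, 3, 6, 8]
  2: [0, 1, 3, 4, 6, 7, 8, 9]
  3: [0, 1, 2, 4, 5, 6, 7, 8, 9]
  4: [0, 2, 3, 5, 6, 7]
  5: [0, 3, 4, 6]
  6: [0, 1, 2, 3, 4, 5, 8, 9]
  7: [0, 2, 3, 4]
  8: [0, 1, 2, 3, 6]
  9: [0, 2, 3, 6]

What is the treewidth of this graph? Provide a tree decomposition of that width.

Every bag has size at most 5, so the width is 5 − 1 = 4 and tw(G) ≤ 4. Conversely, {0, 2, 3, 6, 8} is a clique of size 5, and the vertices of any clique must share a bag in every tree decomposition; so some bag has ≥ 5 vertices and tw(G) ≥ 4. The upper and lower bounds meet at 4, so that is the treewidth.

Treewidth 4.
Bags: B1 = {0, 2, 3, 6, 8}  B2 = {0, 2, 3, 4, 6}  B3 = {1, 2, 3, 6, 8}  B4 = {0, 2, 3, 4, 7}  B5 = {0, 2, 3, 6, 9}  B6 = {0, 3, 4, 5, 6}
Tree: B1–B2, B1–B3, B2–B4, B1–B5, B2–B6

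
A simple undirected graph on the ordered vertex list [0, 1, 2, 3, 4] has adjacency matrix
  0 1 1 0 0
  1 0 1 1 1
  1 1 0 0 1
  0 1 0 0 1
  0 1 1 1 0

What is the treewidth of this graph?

A width-2 tree decomposition is:
Bags: B1 = {1, 3, 4}  B2 = {1, 2, 4}  B3 = {0, 1, 2}
Tree: B1–B2, B2–B3
Each bag holds 3 vertices, so the decomposition has width 2, which upper-bounds the treewidth. For the lower bound, the 3 vertices {0, 1, 2} are pairwise adjacent, and any tree decomposition puts a clique entirely inside one bag — forcing width ≥ 2. The upper and lower bounds meet at 2, so that is the treewidth.

2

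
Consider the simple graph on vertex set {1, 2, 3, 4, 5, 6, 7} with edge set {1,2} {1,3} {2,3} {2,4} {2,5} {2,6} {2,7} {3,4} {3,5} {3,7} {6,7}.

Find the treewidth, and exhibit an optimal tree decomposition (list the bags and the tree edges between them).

Treewidth 2.
One such decomposition:
Bags: B1 = {2, 3, 4}  B2 = {1, 2, 3}  B3 = {2, 3, 7}  B4 = {2, 3, 5}  B5 = {2, 6, 7}
Tree: B1–B2, B1–B3, B2–B4, B3–B5

Every bag has size at most 3, so the width is 3 − 1 = 2 and tw(G) ≤ 2. For the lower bound, the 3 vertices {1, 2, 3} are pairwise adjacent, and any tree decomposition puts a clique entirely inside one bag — forcing width ≥ 2. Hence tw(G) = 2 exactly.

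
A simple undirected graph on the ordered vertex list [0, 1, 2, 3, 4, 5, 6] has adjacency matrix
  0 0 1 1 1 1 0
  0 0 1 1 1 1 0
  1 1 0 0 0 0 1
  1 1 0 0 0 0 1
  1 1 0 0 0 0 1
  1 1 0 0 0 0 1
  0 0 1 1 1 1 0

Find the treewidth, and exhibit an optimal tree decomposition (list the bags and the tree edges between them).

Treewidth 3.
One optimal decomposition is:
Bags: B1 = {0, 1, 3, 6}  B2 = {0, 1, 2, 6}  B3 = {0, 1, 5, 6}  B4 = {0, 1, 4, 6}
Tree: B1–B2, B2–B3, B3–B4

The largest bag has 4 vertices, giving width 3; this decomposition certifies tw(G) ≤ 3. For the lower bound: the 4 vertex sets {3,6}, {0,2}, {1}, {5} are disjoint, each induces a connected subgraph, and every pair is joined by at least one edge of G. Contracting each set to a single vertex therefore yields K_{4} as a minor, and since treewidth is minor-monotone, tw(G) ≥ tw(K_{4}) = 3. The upper and lower bounds meet at 3, so that is the treewidth.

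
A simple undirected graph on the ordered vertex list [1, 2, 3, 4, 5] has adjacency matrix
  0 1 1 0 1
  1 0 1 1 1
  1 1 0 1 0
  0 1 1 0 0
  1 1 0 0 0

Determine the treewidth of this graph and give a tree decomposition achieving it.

The largest bag has 3 vertices, giving width 2; this decomposition certifies tw(G) ≤ 2. For the lower bound, the 3 vertices {1, 2, 3} are pairwise adjacent, and any tree decomposition puts a clique entirely inside one bag — forcing width ≥ 2. Hence tw(G) = 2 exactly.

Treewidth 2.
Bags: B1 = {2, 3, 4}  B2 = {1, 2, 3}  B3 = {1, 2, 5}
Tree: B1–B2, B2–B3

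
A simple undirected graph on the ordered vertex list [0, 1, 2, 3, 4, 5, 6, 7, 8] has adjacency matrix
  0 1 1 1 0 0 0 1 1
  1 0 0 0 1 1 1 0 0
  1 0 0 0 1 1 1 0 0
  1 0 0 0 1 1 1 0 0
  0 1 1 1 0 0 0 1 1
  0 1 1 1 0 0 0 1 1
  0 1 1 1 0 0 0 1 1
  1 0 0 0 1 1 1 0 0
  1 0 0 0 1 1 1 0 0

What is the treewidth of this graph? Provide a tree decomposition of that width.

Every bag has size at most 5, so the width is 5 − 1 = 4 and tw(G) ≤ 4. For the lower bound: the 5 vertex sets {4,7}, {2,5}, {1,6}, {0}, {8} are disjoint, each induces a connected subgraph, and every pair is joined by at least one edge of G. Contracting each set to a single vertex therefore yields K_{5} as a minor, and since treewidth is minor-monotone, tw(G) ≥ tw(K_{5}) = 4. Therefore the treewidth is 4.

Treewidth 4.
One optimal decomposition is:
Bags: B1 = {0, 4, 5, 6, 7}  B2 = {0, 2, 4, 5, 6}  B3 = {0, 1, 4, 5, 6}  B4 = {0, 4, 5, 6, 8}  B5 = {0, 3, 4, 5, 6}
Tree: B1–B2, B2–B3, B3–B4, B4–B5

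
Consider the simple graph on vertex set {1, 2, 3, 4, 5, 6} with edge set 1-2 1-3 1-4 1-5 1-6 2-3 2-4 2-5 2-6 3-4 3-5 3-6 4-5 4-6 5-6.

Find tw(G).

A width-5 tree decomposition is:
Bags: B1 = {1, 2, 3, 4, 5, 6}
Tree: (single bag)
A single bag containing all 6 vertices is trivially a valid decomposition of width 5. On the other hand G contains the 6-clique {1, 2, 3, 4, 5, 6}. A clique must lie in a single bag of any decomposition, so no decomposition can have width below 5. Therefore the treewidth is 5.

5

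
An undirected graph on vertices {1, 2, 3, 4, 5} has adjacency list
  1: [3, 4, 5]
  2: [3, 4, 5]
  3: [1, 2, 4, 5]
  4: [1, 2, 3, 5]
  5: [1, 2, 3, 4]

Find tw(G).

3

A width-3 tree decomposition is:
Bags: B1 = {1, 3, 4, 5}  B2 = {2, 3, 4, 5}
Tree: B1–B2
The largest bag has 4 vertices, giving width 3; this decomposition certifies tw(G) ≤ 3. On the other hand G contains the 4-clique {1, 3, 4, 5}. A clique must lie in a single bag of any decomposition, so no decomposition can have width below 3. Combining the bounds, tw(G) = 3.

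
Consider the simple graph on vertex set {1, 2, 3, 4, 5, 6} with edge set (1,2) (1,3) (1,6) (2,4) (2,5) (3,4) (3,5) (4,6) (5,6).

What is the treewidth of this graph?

A width-3 tree decomposition is:
Bags: B1 = {2, 3, 4, 6}  B2 = {1, 2, 3, 6}  B3 = {2, 3, 5, 6}
Tree: B1–B2, B2–B3
Each bag holds 4 vertices, so the decomposition has width 3, which upper-bounds the treewidth. For the lower bound: the 4 vertex sets {2,4}, {1,6}, {3}, {5} are disjoint, each induces a connected subgraph, and every pair is joined by at least one edge of G. Contracting each set to a single vertex therefore yields K_{4} as a minor, and since treewidth is minor-monotone, tw(G) ≥ tw(K_{4}) = 3. Combining the bounds, tw(G) = 3.

3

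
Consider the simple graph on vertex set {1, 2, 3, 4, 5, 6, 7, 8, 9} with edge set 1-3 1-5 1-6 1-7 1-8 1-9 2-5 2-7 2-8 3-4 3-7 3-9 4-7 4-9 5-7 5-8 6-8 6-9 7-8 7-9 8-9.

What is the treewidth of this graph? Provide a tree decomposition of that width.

Each bag holds 4 vertices, so the decomposition has width 3, which upper-bounds the treewidth. On the other hand G contains the 4-clique {1, 6, 8, 9}. A clique must lie in a single bag of any decomposition, so no decomposition can have width below 3. Hence tw(G) = 3 exactly.

Treewidth 3.
One such decomposition:
Bags: B1 = {1, 7, 8, 9}  B2 = {1, 3, 7, 9}  B3 = {1, 5, 7, 8}  B4 = {3, 4, 7, 9}  B5 = {1, 6, 8, 9}  B6 = {2, 5, 7, 8}
Tree: B1–B2, B1–B3, B2–B4, B1–B5, B3–B6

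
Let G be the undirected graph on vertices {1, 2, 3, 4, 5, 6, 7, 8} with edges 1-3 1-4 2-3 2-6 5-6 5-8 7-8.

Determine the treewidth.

1

A width-1 tree decomposition is:
Bags: B1 = {1, 4}  B2 = {1, 3}  B3 = {2, 3}  B4 = {2, 6}  B5 = {5, 6}  B6 = {5, 8}  B7 = {7, 8}
Tree: B1–B2, B2–B3, B3–B4, B4–B5, B5–B6, B6–B7
Each bag holds 2 vertices, so the decomposition has width 1, which upper-bounds the treewidth. Since G has at least one edge (e.g. 4–1), it is not an edgeless graph, so tw(G) ≥ 1. The upper and lower bounds meet at 1, so that is the treewidth.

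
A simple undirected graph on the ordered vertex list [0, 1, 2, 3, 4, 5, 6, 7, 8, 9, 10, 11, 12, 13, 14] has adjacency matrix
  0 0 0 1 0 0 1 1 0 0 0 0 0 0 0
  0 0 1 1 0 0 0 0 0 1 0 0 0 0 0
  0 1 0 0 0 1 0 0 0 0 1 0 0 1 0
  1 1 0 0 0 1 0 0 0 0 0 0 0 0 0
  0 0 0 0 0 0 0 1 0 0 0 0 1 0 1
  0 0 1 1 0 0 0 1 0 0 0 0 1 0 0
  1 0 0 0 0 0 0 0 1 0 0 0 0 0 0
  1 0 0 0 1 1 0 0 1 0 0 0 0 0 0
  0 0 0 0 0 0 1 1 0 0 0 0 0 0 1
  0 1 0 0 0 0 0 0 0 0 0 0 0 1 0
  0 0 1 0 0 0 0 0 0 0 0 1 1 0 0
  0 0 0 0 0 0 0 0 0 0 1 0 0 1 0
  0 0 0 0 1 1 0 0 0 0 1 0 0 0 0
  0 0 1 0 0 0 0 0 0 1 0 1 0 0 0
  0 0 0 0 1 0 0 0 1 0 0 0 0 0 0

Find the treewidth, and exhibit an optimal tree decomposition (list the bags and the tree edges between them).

Treewidth 3.
Bags: B1 = {1, 9, 11, 13}  B2 = {1, 2, 11, 13}  B3 = {1, 2, 10, 11}  B4 = {1, 2, 3, 10}  B5 = {2, 3, 5, 10}  B6 = {3, 5, 10, 12}  B7 = {0, 3, 5, 12}  B8 = {0, 5, 7, 12}  B9 = {0, 4, 7, 12}  B10 = {0, 4, 6, 7}  B11 = {4, 6, 7, 8}  B12 = {4, 6, 8, 14}
Tree: B1–B2, B2–B3, B3–B4, B4–B5, B5–B6, B6–B7, B7–B8, B8–B9, B9–B10, B10–B11, B11–B12

The largest bag has 4 vertices, giving width 3; this decomposition certifies tw(G) ≤ 3. For the lower bound: the 4 vertex sets {9,11,13}, {1}, {2}, {3,5,10,12} are disjoint, each induces a connected subgraph, and every pair is joined by at least one edge of G. Contracting each set to a single vertex therefore yields K_{4} as a minor, and since treewidth is minor-monotone, tw(G) ≥ tw(K_{4}) = 3. Combining the bounds, tw(G) = 3.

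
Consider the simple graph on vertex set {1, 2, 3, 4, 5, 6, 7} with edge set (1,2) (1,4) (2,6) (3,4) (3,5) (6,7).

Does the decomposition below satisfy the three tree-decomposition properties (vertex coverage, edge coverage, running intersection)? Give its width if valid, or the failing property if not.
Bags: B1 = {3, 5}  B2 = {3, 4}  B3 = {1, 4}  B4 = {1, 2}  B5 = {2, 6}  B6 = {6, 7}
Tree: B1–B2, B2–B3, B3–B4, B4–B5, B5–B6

Every vertex of G appears in some bag (union = {1, 2, 3, 4, 5, 6, 7}); every edge is covered by a bag; and for each vertex v the set of bags containing v is connected in the bag tree. The decomposition is therefore valid. The largest bag has 2 vertices, so the width is 1.

Yes; width 1.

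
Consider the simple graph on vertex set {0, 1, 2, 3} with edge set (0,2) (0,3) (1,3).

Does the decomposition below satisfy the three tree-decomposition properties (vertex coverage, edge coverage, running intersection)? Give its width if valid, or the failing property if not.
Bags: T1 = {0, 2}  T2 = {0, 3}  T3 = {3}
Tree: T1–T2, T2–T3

No — vertex 1 appears in no bag.

A tree decomposition must satisfy three properties: every vertex lies in some bag; for every edge, both endpoints lie together in some bag; and for every vertex, the bags containing it form a connected subtree. Here vertex 1 appears in no bag, so the decomposition is invalid.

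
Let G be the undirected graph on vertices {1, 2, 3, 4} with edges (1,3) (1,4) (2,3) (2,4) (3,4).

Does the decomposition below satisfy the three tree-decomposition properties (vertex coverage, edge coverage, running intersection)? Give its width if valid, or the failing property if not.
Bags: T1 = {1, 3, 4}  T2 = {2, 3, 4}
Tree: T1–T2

Checking the three conditions: (i) the bags cover all of {1, 2, 3, 4}; (ii) for each edge, some bag contains both endpoints; (iii) the bags containing any fixed vertex form a subtree. All hold, so the decomposition is valid with width 3 − 1 = 2.

Yes; width 2.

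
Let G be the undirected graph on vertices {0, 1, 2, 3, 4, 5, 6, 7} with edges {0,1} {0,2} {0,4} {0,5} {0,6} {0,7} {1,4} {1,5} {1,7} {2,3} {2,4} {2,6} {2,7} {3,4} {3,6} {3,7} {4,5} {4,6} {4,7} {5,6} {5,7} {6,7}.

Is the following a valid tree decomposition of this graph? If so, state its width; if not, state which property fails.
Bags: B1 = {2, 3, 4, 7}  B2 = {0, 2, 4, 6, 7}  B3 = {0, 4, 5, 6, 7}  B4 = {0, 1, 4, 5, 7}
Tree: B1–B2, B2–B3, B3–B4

No — edge (6,3) lies in no bag.

A tree decomposition must satisfy three properties: every vertex lies in some bag; for every edge, both endpoints lie together in some bag; and for every vertex, the bags containing it form a connected subtree. Here edge (6,3) lies in no bag, so the decomposition is invalid.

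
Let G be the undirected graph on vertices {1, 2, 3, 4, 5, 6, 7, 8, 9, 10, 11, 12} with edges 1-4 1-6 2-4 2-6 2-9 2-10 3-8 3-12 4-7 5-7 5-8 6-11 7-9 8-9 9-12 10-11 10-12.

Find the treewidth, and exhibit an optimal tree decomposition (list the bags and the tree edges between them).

Every bag has size at most 4, so the width is 4 − 1 = 3 and tw(G) ≤ 3. For the lower bound: the 4 vertex sets {3,5,8}, {7}, {9}, {2,4,10,12} are disjoint, each induces a connected subgraph, and every pair is joined by at least one edge of G. Contracting each set to a single vertex therefore yields K_{4} as a minor, and since treewidth is minor-monotone, tw(G) ≥ tw(K_{4}) = 3. The upper and lower bounds meet at 3, so that is the treewidth.

Treewidth 3.
One such decomposition:
Bags: B1 = {3, 5, 7, 8}  B2 = {3, 7, 8, 9}  B3 = {3, 7, 9, 12}  B4 = {4, 7, 9, 12}  B5 = {2, 4, 9, 12}  B6 = {2, 4, 10, 12}  B7 = {1, 2, 4, 10}  B8 = {1, 2, 6, 10}  B9 = {1, 6, 10, 11}
Tree: B1–B2, B2–B3, B3–B4, B4–B5, B5–B6, B6–B7, B7–B8, B8–B9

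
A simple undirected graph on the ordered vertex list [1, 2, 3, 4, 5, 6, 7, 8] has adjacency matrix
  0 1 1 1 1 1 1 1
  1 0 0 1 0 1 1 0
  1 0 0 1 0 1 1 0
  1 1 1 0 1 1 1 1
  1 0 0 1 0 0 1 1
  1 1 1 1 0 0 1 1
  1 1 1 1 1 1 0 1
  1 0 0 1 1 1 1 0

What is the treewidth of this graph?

A width-4 tree decomposition is:
Bags: B1 = {1, 2, 4, 6, 7}  B2 = {1, 4, 6, 7, 8}  B3 = {1, 4, 5, 7, 8}  B4 = {1, 3, 4, 6, 7}
Tree: B1–B2, B2–B3, B1–B4
Each bag holds 5 vertices, so the decomposition has width 4, which upper-bounds the treewidth. Conversely, {1, 4, 5, 7, 8} is a clique of size 5, and the vertices of any clique must share a bag in every tree decomposition; so some bag has ≥ 5 vertices and tw(G) ≥ 4. Therefore the treewidth is 4.

4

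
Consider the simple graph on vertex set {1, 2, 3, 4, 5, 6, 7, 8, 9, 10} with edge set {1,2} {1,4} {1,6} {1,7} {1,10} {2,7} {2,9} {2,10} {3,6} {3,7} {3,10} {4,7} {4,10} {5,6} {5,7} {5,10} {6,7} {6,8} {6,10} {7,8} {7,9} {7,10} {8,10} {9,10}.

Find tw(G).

3

A width-3 tree decomposition is:
Bags: B1 = {1, 2, 7, 10}  B2 = {1, 6, 7, 10}  B3 = {1, 4, 7, 10}  B4 = {2, 7, 9, 10}  B5 = {3, 6, 7, 10}  B6 = {6, 7, 8, 10}  B7 = {5, 6, 7, 10}
Tree: B1–B2, B1–B3, B1–B4, B2–B5, B2–B6, B6–B7
The largest bag has 4 vertices, giving width 3; this decomposition certifies tw(G) ≤ 3. On the other hand G contains the 4-clique {2, 7, 9, 10}. A clique must lie in a single bag of any decomposition, so no decomposition can have width below 3. Hence tw(G) = 3 exactly.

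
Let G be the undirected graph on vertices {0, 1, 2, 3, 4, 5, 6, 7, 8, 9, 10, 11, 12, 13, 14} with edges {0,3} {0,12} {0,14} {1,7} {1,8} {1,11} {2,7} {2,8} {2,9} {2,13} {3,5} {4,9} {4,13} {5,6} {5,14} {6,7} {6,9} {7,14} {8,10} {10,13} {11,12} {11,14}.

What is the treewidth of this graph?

3

A width-3 tree decomposition is:
Bags: B1 = {4, 8, 10, 13}  B2 = {2, 4, 8, 13}  B3 = {2, 4, 8, 9}  B4 = {1, 2, 8, 9}  B5 = {1, 2, 7, 9}  B6 = {1, 6, 7, 9}  B7 = {1, 6, 7, 11}  B8 = {6, 7, 11, 14}  B9 = {5, 6, 11, 14}  B10 = {5, 11, 12, 14}  B11 = {0, 5, 12, 14}  B12 = {0, 3, 5, 12}
Tree: B1–B2, B2–B3, B3–B4, B4–B5, B5–B6, B6–B7, B7–B8, B8–B9, B9–B10, B10–B11, B11–B12
Every bag has size at most 4, so the width is 4 − 1 = 3 and tw(G) ≤ 3. For the lower bound: the 4 vertex sets {4,10,13}, {8}, {2}, {1,6,7,9} are disjoint, each induces a connected subgraph, and every pair is joined by at least one edge of G. Contracting each set to a single vertex therefore yields K_{4} as a minor, and since treewidth is minor-monotone, tw(G) ≥ tw(K_{4}) = 3. Therefore the treewidth is 3.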